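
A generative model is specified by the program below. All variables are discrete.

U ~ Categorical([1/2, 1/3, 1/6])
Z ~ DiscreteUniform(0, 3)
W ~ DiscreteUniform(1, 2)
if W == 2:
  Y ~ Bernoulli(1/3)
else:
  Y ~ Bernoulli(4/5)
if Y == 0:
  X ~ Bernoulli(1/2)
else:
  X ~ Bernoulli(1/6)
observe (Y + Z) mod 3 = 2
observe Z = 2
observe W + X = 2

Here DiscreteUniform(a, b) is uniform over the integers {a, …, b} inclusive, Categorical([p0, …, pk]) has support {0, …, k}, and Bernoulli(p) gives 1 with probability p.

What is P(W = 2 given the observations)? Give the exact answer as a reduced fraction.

P(W = 2 | obs) = 10/13

Enumerate traces; 6 have nonzero weight after conditioning:
  (U=0, Z=2, W=1, Y=0, X=1) weight 1/160
  (U=0, Z=2, W=2, Y=0, X=0) weight 1/48
  (U=1, Z=2, W=1, Y=0, X=1) weight 1/240
  (U=1, Z=2, W=2, Y=0, X=0) weight 1/72
  (U=2, Z=2, W=1, Y=0, X=1) weight 1/480
  (U=2, Z=2, W=2, Y=0, X=0) weight 1/144
Group by W:
  weight(W=1) = 1/80
  weight(W=2) = 1/24
Total weight = 1/80 + 1/24 = 13/240
P(W=1 | obs) = 1/80 / 13/240 = 3/13
P(W=2 | obs) = 1/24 / 13/240 = 10/13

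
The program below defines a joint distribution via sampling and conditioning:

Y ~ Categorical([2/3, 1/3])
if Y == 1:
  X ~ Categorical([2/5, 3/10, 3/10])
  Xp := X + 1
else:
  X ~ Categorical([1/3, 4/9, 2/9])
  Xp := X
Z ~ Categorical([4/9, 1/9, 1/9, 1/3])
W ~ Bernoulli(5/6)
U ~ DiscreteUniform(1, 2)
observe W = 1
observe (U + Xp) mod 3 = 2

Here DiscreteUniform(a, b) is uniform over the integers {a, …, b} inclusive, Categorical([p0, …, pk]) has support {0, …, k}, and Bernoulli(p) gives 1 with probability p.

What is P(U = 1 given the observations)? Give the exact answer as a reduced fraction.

P(U = 1 | obs) = 4/7

Enumerate traces; 16 have nonzero weight after conditioning:
  (Y=0, X=0, Z=0, W=1, U=2) weight 10/243
  (Y=0, X=0, Z=1, W=1, U=2) weight 5/486
  (Y=0, X=0, Z=2, W=1, U=2) weight 5/486
  (Y=0, X=0, Z=3, W=1, U=2) weight 5/162
  (Y=0, X=1, Z=0, W=1, U=1) weight 40/729
  (Y=0, X=1, Z=1, W=1, U=1) weight 10/729
  (Y=0, X=1, Z=2, W=1, U=1) weight 10/729
  (Y=0, X=1, Z=3, W=1, U=1) weight 10/243
  … 8 more
Group by U:
  weight(U=1) = 29/162
  weight(U=2) = 29/216
Total weight = 29/162 + 29/216 = 203/648
P(U=1 | obs) = 29/162 / 203/648 = 4/7
P(U=2 | obs) = 29/216 / 203/648 = 3/7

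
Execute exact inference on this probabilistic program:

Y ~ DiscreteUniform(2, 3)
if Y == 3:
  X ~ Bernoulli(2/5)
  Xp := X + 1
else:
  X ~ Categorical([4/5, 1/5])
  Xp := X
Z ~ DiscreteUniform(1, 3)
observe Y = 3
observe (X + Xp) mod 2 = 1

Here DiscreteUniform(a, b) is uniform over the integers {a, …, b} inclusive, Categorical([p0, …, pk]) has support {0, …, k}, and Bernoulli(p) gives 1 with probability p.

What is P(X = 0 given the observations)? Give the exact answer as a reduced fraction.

P(X = 0 | obs) = 3/5

Enumerate traces; 6 have nonzero weight after conditioning:
  (Y=3, X=0, Z=1) weight 1/10
  (Y=3, X=0, Z=2) weight 1/10
  (Y=3, X=0, Z=3) weight 1/10
  (Y=3, X=1, Z=1) weight 1/15
  (Y=3, X=1, Z=2) weight 1/15
  (Y=3, X=1, Z=3) weight 1/15
Group by X:
  weight(X=0) = 3/10
  weight(X=1) = 1/5
Total weight = 3/10 + 1/5 = 1/2
P(X=0 | obs) = 3/10 / 1/2 = 3/5
P(X=1 | obs) = 1/5 / 1/2 = 2/5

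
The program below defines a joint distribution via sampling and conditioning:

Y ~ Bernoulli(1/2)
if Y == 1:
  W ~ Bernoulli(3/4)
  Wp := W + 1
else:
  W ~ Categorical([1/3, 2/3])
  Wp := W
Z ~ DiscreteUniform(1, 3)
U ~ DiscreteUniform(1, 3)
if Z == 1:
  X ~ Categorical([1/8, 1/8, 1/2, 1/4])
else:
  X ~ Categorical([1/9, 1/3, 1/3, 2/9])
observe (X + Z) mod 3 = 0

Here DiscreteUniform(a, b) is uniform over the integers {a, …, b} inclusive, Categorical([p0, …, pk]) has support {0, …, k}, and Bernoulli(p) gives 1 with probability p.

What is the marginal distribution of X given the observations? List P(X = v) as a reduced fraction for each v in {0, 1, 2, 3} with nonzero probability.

P(X=0) = 2/21, P(X=1) = 2/7, P(X=2) = 3/7, P(X=3) = 4/21

Enumerate traces; 48 have nonzero weight after conditioning:
  (Y=0, W=0, Z=1, U=1, X=2) weight 1/108
  (Y=0, W=0, Z=1, U=2, X=2) weight 1/108
  (Y=0, W=0, Z=1, U=3, X=2) weight 1/108
  (Y=0, W=0, Z=2, U=1, X=1) weight 1/162
  (Y=0, W=0, Z=2, U=2, X=1) weight 1/162
  (Y=0, W=0, Z=2, U=3, X=1) weight 1/162
  (Y=0, W=0, Z=3, U=1, X=0) weight 1/486
  (Y=0, W=0, Z=3, U=1, X=3) weight 1/243
  … 40 more
Group by X:
  weight(X=0) = 1/27
  weight(X=1) = 1/9
  weight(X=2) = 1/6
  weight(X=3) = 2/27
Total weight = 1/27 + 1/9 + 1/6 + 2/27 = 7/18
P(X=0 | obs) = 1/27 / 7/18 = 2/21
P(X=1 | obs) = 1/9 / 7/18 = 2/7
P(X=2 | obs) = 1/6 / 7/18 = 3/7
P(X=3 | obs) = 2/27 / 7/18 = 4/21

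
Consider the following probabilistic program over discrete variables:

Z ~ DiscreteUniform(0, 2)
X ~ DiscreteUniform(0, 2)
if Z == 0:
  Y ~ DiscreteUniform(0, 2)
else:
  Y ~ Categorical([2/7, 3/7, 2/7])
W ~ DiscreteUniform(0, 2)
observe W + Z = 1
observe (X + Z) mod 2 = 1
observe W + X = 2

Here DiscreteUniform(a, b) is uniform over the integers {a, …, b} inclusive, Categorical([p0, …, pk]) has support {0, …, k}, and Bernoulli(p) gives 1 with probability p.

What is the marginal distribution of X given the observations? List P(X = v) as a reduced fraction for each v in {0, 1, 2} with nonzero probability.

P(X=1) = 1/2, P(X=2) = 1/2

Enumerate traces; 6 have nonzero weight after conditioning:
  (Z=0, X=1, Y=0, W=1) weight 1/81
  (Z=0, X=1, Y=1, W=1) weight 1/81
  (Z=0, X=1, Y=2, W=1) weight 1/81
  (Z=1, X=2, Y=0, W=0) weight 2/189
  (Z=1, X=2, Y=1, W=0) weight 1/63
  (Z=1, X=2, Y=2, W=0) weight 2/189
Group by X:
  weight(X=1) = 1/27
  weight(X=2) = 1/27
Total weight = 1/27 + 1/27 = 2/27
P(X=1 | obs) = 1/27 / 2/27 = 1/2
P(X=2 | obs) = 1/27 / 2/27 = 1/2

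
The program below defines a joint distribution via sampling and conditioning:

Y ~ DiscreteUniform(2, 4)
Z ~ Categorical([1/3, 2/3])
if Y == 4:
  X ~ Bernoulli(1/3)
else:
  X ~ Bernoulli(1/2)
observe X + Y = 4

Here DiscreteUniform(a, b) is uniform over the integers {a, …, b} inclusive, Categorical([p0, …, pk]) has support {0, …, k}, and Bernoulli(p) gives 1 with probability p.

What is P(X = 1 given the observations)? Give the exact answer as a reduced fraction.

P(X = 1 | obs) = 3/7

Enumerate traces; 4 have nonzero weight after conditioning:
  (Y=3, Z=0, X=1) weight 1/18
  (Y=3, Z=1, X=1) weight 1/9
  (Y=4, Z=0, X=0) weight 2/27
  (Y=4, Z=1, X=0) weight 4/27
Group by X:
  weight(X=0) = 2/9
  weight(X=1) = 1/6
Total weight = 2/9 + 1/6 = 7/18
P(X=0 | obs) = 2/9 / 7/18 = 4/7
P(X=1 | obs) = 1/6 / 7/18 = 3/7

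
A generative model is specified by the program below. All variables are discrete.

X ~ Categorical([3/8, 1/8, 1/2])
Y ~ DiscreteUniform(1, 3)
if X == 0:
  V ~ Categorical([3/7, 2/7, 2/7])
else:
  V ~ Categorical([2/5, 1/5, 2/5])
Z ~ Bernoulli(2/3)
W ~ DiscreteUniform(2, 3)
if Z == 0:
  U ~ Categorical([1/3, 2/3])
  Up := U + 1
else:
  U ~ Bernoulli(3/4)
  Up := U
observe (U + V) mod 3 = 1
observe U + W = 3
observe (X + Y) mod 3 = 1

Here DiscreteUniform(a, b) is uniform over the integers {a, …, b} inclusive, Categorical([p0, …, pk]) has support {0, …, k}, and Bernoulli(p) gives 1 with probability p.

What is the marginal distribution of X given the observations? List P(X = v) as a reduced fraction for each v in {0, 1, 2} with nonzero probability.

P(X=0) = 21/52, P(X=1) = 31/260, P(X=2) = 31/65

Enumerate traces; 12 have nonzero weight after conditioning:
  (X=0, Y=1, V=0, Z=0, W=2, U=1) weight 1/168
  (X=0, Y=1, V=0, Z=1, W=2, U=1) weight 3/224
  (X=0, Y=1, V=1, Z=0, W=3, U=0) weight 1/504
  (X=0, Y=1, V=1, Z=1, W=3, U=0) weight 1/336
  (X=1, Y=3, V=0, Z=0, W=2, U=1) weight 1/540
  (X=1, Y=3, V=0, Z=1, W=2, U=1) weight 1/240
  (X=1, Y=3, V=1, Z=0, W=3, U=0) weight 1/2160
  (X=1, Y=3, V=1, Z=1, W=3, U=0) weight 1/1440
  (X=2, Y=2, V=0, Z=0, W=2, U=1) weight 1/135
  … 3 more
Group by X:
  weight(X=0) = 7/288
  weight(X=1) = 31/4320
  weight(X=2) = 31/1080
Total weight = 7/288 + 31/4320 + 31/1080 = 13/216
P(X=0 | obs) = 7/288 / 13/216 = 21/52
P(X=1 | obs) = 31/4320 / 13/216 = 31/260
P(X=2 | obs) = 31/1080 / 13/216 = 31/65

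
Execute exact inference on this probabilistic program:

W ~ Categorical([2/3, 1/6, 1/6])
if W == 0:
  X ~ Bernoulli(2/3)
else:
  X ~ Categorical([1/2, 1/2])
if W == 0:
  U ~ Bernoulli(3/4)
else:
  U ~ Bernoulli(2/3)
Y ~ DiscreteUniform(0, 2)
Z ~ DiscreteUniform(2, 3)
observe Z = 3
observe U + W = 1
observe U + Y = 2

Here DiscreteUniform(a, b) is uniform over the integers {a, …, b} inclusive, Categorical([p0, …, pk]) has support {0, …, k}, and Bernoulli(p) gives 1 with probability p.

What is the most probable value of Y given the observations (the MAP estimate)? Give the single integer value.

Enumerate traces; 4 have nonzero weight after conditioning:
  (W=0, X=0, U=1, Y=1, Z=3) weight 1/36
  (W=0, X=1, U=1, Y=1, Z=3) weight 1/18
  (W=1, X=0, U=0, Y=2, Z=3) weight 1/216
  (W=1, X=1, U=0, Y=2, Z=3) weight 1/216
Group by Y:
  weight(Y=1) = 1/12
  weight(Y=2) = 1/108
Total weight = 1/12 + 1/108 = 5/54
P(Y=1 | obs) = 1/12 / 5/54 = 9/10
P(Y=2 | obs) = 1/108 / 5/54 = 1/10
argmax = 1

argmax_v P(Y = v | obs) = 1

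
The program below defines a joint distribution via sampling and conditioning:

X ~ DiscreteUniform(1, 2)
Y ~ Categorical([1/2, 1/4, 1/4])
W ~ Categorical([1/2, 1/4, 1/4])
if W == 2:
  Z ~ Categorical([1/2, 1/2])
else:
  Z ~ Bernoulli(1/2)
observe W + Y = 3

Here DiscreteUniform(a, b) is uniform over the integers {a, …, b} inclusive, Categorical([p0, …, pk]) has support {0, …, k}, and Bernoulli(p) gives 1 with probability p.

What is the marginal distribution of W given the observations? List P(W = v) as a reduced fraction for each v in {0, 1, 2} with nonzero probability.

P(W=1) = 1/2, P(W=2) = 1/2

Enumerate traces; 8 have nonzero weight after conditioning:
  (X=1, Y=1, W=2, Z=0) weight 1/64
  (X=1, Y=1, W=2, Z=1) weight 1/64
  (X=1, Y=2, W=1, Z=0) weight 1/64
  (X=1, Y=2, W=1, Z=1) weight 1/64
  (X=2, Y=1, W=2, Z=0) weight 1/64
  (X=2, Y=1, W=2, Z=1) weight 1/64
  (X=2, Y=2, W=1, Z=0) weight 1/64
  (X=2, Y=2, W=1, Z=1) weight 1/64
Group by W:
  weight(W=1) = 1/16
  weight(W=2) = 1/16
Total weight = 1/16 + 1/16 = 1/8
P(W=1 | obs) = 1/16 / 1/8 = 1/2
P(W=2 | obs) = 1/16 / 1/8 = 1/2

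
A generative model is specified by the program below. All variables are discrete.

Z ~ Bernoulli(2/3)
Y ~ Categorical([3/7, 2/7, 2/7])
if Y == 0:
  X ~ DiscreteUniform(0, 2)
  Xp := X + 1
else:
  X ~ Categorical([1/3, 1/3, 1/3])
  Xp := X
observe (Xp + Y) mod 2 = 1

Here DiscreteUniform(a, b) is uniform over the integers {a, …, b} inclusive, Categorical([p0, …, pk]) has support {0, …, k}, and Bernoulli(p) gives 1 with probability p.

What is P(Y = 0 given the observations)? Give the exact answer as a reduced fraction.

P(Y = 0 | obs) = 1/2

Enumerate traces; 10 have nonzero weight after conditioning:
  (Z=0, Y=0, X=0) weight 1/21
  (Z=0, Y=0, X=2) weight 1/21
  (Z=0, Y=1, X=0) weight 2/63
  (Z=0, Y=1, X=2) weight 2/63
  (Z=0, Y=2, X=1) weight 2/63
  (Z=1, Y=0, X=0) weight 2/21
  (Z=1, Y=0, X=2) weight 2/21
  (Z=1, Y=1, X=0) weight 4/63
  … 2 more
Group by Y:
  weight(Y=0) = 2/7
  weight(Y=1) = 4/21
  weight(Y=2) = 2/21
Total weight = 2/7 + 4/21 + 2/21 = 4/7
P(Y=0 | obs) = 2/7 / 4/7 = 1/2
P(Y=1 | obs) = 4/21 / 4/7 = 1/3
P(Y=2 | obs) = 2/21 / 4/7 = 1/6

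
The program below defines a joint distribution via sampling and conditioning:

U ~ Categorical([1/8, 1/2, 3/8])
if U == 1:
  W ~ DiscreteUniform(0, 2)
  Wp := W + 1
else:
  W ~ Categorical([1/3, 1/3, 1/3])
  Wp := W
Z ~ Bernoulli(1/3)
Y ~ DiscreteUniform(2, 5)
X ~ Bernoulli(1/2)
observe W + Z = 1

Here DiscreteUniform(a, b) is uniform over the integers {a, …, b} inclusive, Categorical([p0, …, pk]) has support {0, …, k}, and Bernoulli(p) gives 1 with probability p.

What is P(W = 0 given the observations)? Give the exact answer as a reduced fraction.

Enumerate traces; 48 have nonzero weight after conditioning:
  (U=0, W=0, Z=1, Y=2, X=0) weight 1/576
  (U=0, W=0, Z=1, Y=2, X=1) weight 1/576
  (U=0, W=0, Z=1, Y=3, X=0) weight 1/576
  (U=0, W=0, Z=1, Y=3, X=1) weight 1/576
  (U=0, W=0, Z=1, Y=4, X=0) weight 1/576
  (U=0, W=0, Z=1, Y=4, X=1) weight 1/576
  (U=0, W=0, Z=1, Y=5, X=0) weight 1/576
  (U=0, W=0, Z=1, Y=5, X=1) weight 1/576
  (U=0, W=1, Z=0, Y=2, X=0) weight 1/288
  … 39 more
Group by W:
  weight(W=0) = 1/9
  weight(W=1) = 2/9
Total weight = 1/9 + 2/9 = 1/3
P(W=0 | obs) = 1/9 / 1/3 = 1/3
P(W=1 | obs) = 2/9 / 1/3 = 2/3

P(W = 0 | obs) = 1/3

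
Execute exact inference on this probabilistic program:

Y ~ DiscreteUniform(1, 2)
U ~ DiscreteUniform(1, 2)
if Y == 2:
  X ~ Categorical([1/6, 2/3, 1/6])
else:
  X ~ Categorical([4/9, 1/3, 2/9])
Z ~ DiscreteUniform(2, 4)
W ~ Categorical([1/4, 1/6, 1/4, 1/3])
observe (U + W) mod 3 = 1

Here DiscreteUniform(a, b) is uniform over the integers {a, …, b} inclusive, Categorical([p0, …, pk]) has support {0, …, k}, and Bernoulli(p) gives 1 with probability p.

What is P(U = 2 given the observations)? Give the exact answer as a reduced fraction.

P(U = 2 | obs) = 3/10

Enumerate traces; 54 have nonzero weight after conditioning:
  (Y=1, U=1, X=0, Z=2, W=0) weight 1/108
  (Y=1, U=1, X=0, Z=2, W=3) weight 1/81
  (Y=1, U=1, X=0, Z=3, W=0) weight 1/108
  (Y=1, U=1, X=0, Z=3, W=3) weight 1/81
  (Y=1, U=1, X=0, Z=4, W=0) weight 1/108
  (Y=1, U=1, X=0, Z=4, W=3) weight 1/81
  (Y=1, U=1, X=1, Z=2, W=0) weight 1/144
  (Y=1, U=1, X=1, Z=2, W=3) weight 1/108
  (Y=1, U=2, X=0, Z=2, W=2) weight 1/108
  … 45 more
Group by U:
  weight(U=1) = 7/24
  weight(U=2) = 1/8
Total weight = 7/24 + 1/8 = 5/12
P(U=1 | obs) = 7/24 / 5/12 = 7/10
P(U=2 | obs) = 1/8 / 5/12 = 3/10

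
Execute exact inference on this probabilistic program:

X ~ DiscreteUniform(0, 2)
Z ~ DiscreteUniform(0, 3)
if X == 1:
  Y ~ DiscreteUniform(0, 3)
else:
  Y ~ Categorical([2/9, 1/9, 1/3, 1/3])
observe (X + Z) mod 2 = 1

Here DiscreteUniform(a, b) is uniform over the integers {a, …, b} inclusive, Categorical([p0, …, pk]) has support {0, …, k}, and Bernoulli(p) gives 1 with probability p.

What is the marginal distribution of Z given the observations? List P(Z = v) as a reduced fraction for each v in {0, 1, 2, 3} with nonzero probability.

Enumerate traces; 24 have nonzero weight after conditioning:
  (X=0, Z=1, Y=0) weight 1/54
  (X=0, Z=1, Y=1) weight 1/108
  (X=0, Z=1, Y=2) weight 1/36
  (X=0, Z=1, Y=3) weight 1/36
  (X=0, Z=3, Y=0) weight 1/54
  (X=0, Z=3, Y=1) weight 1/108
  (X=0, Z=3, Y=2) weight 1/36
  (X=0, Z=3, Y=3) weight 1/36
  (X=1, Z=0, Y=0) weight 1/48
  (X=1, Z=2, Y=0) weight 1/48
  … 14 more
Group by Z:
  weight(Z=0) = 1/12
  weight(Z=1) = 1/6
  weight(Z=2) = 1/12
  weight(Z=3) = 1/6
Total weight = 1/12 + 1/6 + 1/12 + 1/6 = 1/2
P(Z=0 | obs) = 1/12 / 1/2 = 1/6
P(Z=1 | obs) = 1/6 / 1/2 = 1/3
P(Z=2 | obs) = 1/12 / 1/2 = 1/6
P(Z=3 | obs) = 1/6 / 1/2 = 1/3

P(Z=0) = 1/6, P(Z=1) = 1/3, P(Z=2) = 1/6, P(Z=3) = 1/3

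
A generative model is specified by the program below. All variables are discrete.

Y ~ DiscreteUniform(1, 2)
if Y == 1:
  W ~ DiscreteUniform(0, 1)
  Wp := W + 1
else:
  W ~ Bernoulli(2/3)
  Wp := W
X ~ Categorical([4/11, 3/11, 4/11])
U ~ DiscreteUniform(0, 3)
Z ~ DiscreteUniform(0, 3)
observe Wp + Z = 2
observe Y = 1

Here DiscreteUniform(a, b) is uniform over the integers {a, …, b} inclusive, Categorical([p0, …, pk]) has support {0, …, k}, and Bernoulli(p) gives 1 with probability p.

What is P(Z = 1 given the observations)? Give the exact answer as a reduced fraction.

Enumerate traces; 24 have nonzero weight after conditioning:
  (Y=1, W=0, X=0, U=0, Z=1) weight 1/176
  (Y=1, W=0, X=0, U=1, Z=1) weight 1/176
  (Y=1, W=0, X=0, U=2, Z=1) weight 1/176
  (Y=1, W=0, X=0, U=3, Z=1) weight 1/176
  (Y=1, W=0, X=1, U=0, Z=1) weight 3/704
  (Y=1, W=0, X=1, U=1, Z=1) weight 3/704
  (Y=1, W=0, X=1, U=2, Z=1) weight 3/704
  (Y=1, W=0, X=1, U=3, Z=1) weight 3/704
  (Y=1, W=1, X=0, U=0, Z=0) weight 1/176
  … 15 more
Group by Z:
  weight(Z=0) = 1/16
  weight(Z=1) = 1/16
Total weight = 1/16 + 1/16 = 1/8
P(Z=0 | obs) = 1/16 / 1/8 = 1/2
P(Z=1 | obs) = 1/16 / 1/8 = 1/2

P(Z = 1 | obs) = 1/2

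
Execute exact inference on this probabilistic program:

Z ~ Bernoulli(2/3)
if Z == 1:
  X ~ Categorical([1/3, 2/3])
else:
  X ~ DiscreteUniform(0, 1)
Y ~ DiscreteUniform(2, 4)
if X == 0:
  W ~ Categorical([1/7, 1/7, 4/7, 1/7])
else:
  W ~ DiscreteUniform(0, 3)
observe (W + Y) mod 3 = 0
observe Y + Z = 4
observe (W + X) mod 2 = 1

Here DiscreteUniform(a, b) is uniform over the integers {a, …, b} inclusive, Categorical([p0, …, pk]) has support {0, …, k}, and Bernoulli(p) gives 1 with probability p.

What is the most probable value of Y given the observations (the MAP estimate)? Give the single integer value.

Enumerate traces; 3 have nonzero weight after conditioning:
  (Z=0, X=1, Y=4, W=2) weight 1/72
  (Z=1, X=0, Y=3, W=3) weight 2/189
  (Z=1, X=1, Y=3, W=0) weight 1/27
Group by Y:
  weight(Y=3) = 1/21
  weight(Y=4) = 1/72
Total weight = 1/21 + 1/72 = 31/504
P(Y=3 | obs) = 1/21 / 31/504 = 24/31
P(Y=4 | obs) = 1/72 / 31/504 = 7/31
argmax = 3

argmax_v P(Y = v | obs) = 3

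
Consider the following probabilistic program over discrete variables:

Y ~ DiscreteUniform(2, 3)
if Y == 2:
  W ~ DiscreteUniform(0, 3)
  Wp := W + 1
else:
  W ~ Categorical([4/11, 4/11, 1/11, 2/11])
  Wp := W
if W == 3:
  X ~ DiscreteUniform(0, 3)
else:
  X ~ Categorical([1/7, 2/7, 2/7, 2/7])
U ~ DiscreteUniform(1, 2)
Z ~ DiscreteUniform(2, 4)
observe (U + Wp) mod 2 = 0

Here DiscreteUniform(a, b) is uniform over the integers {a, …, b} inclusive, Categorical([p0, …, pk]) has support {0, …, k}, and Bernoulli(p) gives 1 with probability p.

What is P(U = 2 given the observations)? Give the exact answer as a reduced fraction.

Enumerate traces; 96 have nonzero weight after conditioning:
  (Y=2, W=0, X=0, U=1, Z=2) weight 1/336
  (Y=2, W=0, X=0, U=1, Z=3) weight 1/336
  (Y=2, W=0, X=0, U=1, Z=4) weight 1/336
  (Y=2, W=0, X=1, U=1, Z=2) weight 1/168
  (Y=2, W=0, X=1, U=1, Z=3) weight 1/168
  (Y=2, W=0, X=1, U=1, Z=4) weight 1/168
  (Y=2, W=0, X=2, U=1, Z=2) weight 1/168
  (Y=2, W=0, X=2, U=1, Z=3) weight 1/168
  (Y=2, W=1, X=0, U=2, Z=2) weight 1/336
  … 87 more
Group by U:
  weight(U=1) = 23/88
  weight(U=2) = 21/88
Total weight = 23/88 + 21/88 = 1/2
P(U=1 | obs) = 23/88 / 1/2 = 23/44
P(U=2 | obs) = 21/88 / 1/2 = 21/44

P(U = 2 | obs) = 21/44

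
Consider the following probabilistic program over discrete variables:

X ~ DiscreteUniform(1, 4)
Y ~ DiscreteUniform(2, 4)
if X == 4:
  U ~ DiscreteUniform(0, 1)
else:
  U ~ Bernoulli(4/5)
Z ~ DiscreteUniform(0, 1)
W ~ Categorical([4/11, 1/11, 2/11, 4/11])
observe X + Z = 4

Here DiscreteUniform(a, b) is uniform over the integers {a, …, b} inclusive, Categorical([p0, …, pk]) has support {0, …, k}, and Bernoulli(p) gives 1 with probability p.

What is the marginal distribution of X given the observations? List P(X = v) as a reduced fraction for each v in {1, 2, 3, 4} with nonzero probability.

Enumerate traces; 48 have nonzero weight after conditioning:
  (X=3, Y=2, U=0, Z=1, W=0) weight 1/330
  (X=3, Y=2, U=0, Z=1, W=1) weight 1/1320
  (X=3, Y=2, U=0, Z=1, W=2) weight 1/660
  (X=3, Y=2, U=0, Z=1, W=3) weight 1/330
  (X=3, Y=2, U=1, Z=1, W=0) weight 2/165
  (X=3, Y=2, U=1, Z=1, W=1) weight 1/330
  (X=3, Y=2, U=1, Z=1, W=2) weight 1/165
  (X=3, Y=2, U=1, Z=1, W=3) weight 2/165
  (X=4, Y=2, U=0, Z=0, W=0) weight 1/132
  … 39 more
Group by X:
  weight(X=3) = 1/8
  weight(X=4) = 1/8
Total weight = 1/8 + 1/8 = 1/4
P(X=3 | obs) = 1/8 / 1/4 = 1/2
P(X=4 | obs) = 1/8 / 1/4 = 1/2

P(X=3) = 1/2, P(X=4) = 1/2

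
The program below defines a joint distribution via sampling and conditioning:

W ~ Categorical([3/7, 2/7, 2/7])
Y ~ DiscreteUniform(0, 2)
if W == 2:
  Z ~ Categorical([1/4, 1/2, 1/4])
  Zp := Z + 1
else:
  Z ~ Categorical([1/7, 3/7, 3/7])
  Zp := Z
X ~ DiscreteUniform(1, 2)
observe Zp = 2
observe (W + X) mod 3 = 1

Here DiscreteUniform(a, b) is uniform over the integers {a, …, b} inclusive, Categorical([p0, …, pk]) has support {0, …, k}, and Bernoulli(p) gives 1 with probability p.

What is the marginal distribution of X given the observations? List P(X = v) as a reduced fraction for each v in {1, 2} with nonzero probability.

Enumerate traces; 6 have nonzero weight after conditioning:
  (W=0, Y=0, Z=2, X=1) weight 3/98
  (W=0, Y=1, Z=2, X=1) weight 3/98
  (W=0, Y=2, Z=2, X=1) weight 3/98
  (W=2, Y=0, Z=1, X=2) weight 1/42
  (W=2, Y=1, Z=1, X=2) weight 1/42
  (W=2, Y=2, Z=1, X=2) weight 1/42
Group by X:
  weight(X=1) = 9/98
  weight(X=2) = 1/14
Total weight = 9/98 + 1/14 = 8/49
P(X=1 | obs) = 9/98 / 8/49 = 9/16
P(X=2 | obs) = 1/14 / 8/49 = 7/16

P(X=1) = 9/16, P(X=2) = 7/16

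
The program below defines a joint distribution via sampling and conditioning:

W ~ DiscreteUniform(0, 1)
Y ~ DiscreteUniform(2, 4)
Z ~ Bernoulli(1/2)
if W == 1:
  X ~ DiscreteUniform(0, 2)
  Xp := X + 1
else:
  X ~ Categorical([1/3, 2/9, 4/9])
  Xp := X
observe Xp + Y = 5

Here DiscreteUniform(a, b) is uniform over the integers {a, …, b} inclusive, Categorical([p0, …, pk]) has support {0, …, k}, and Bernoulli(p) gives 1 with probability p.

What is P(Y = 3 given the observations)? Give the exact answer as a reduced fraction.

Enumerate traces; 10 have nonzero weight after conditioning:
  (W=0, Y=3, Z=0, X=2) weight 1/27
  (W=0, Y=3, Z=1, X=2) weight 1/27
  (W=0, Y=4, Z=0, X=1) weight 1/54
  (W=0, Y=4, Z=1, X=1) weight 1/54
  (W=1, Y=2, Z=0, X=2) weight 1/36
  (W=1, Y=2, Z=1, X=2) weight 1/36
  (W=1, Y=3, Z=0, X=1) weight 1/36
  (W=1, Y=3, Z=1, X=1) weight 1/36
  … 2 more
Group by Y:
  weight(Y=2) = 1/18
  weight(Y=3) = 7/54
  weight(Y=4) = 5/54
Total weight = 1/18 + 7/54 + 5/54 = 5/18
P(Y=2 | obs) = 1/18 / 5/18 = 1/5
P(Y=3 | obs) = 7/54 / 5/18 = 7/15
P(Y=4 | obs) = 5/54 / 5/18 = 1/3

P(Y = 3 | obs) = 7/15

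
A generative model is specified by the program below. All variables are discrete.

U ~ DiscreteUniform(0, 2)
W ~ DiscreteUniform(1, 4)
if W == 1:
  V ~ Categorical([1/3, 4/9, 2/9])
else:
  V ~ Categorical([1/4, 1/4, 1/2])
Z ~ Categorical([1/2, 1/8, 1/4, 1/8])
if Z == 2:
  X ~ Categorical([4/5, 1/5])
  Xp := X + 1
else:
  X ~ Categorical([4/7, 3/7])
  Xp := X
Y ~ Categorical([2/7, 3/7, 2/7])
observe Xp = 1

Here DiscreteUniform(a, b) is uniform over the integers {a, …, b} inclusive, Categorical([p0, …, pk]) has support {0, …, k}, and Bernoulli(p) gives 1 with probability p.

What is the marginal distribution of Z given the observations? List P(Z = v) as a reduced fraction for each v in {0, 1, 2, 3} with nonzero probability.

P(Z=0) = 30/73, P(Z=1) = 15/146, P(Z=2) = 28/73, P(Z=3) = 15/146

Enumerate traces; 432 have nonzero weight after conditioning:
  (U=0, W=1, V=0, Z=0, X=1, Y=0) weight 1/588
  (U=0, W=1, V=0, Z=0, X=1, Y=1) weight 1/392
  (U=0, W=1, V=0, Z=0, X=1, Y=2) weight 1/588
  (U=0, W=1, V=0, Z=1, X=1, Y=0) weight 1/2352
  (U=0, W=1, V=0, Z=1, X=1, Y=1) weight 1/1568
  (U=0, W=1, V=0, Z=1, X=1, Y=2) weight 1/2352
  (U=0, W=1, V=0, Z=2, X=0, Y=0) weight 1/630
  (U=0, W=1, V=0, Z=2, X=0, Y=1) weight 1/420
  (U=0, W=1, V=0, Z=3, X=1, Y=0) weight 1/2352
  … 423 more
Group by Z:
  weight(Z=0) = 3/14
  weight(Z=1) = 3/56
  weight(Z=2) = 1/5
  weight(Z=3) = 3/56
Total weight = 3/14 + 3/56 + 1/5 + 3/56 = 73/140
P(Z=0 | obs) = 3/14 / 73/140 = 30/73
P(Z=1 | obs) = 3/56 / 73/140 = 15/146
P(Z=2 | obs) = 1/5 / 73/140 = 28/73
P(Z=3 | obs) = 3/56 / 73/140 = 15/146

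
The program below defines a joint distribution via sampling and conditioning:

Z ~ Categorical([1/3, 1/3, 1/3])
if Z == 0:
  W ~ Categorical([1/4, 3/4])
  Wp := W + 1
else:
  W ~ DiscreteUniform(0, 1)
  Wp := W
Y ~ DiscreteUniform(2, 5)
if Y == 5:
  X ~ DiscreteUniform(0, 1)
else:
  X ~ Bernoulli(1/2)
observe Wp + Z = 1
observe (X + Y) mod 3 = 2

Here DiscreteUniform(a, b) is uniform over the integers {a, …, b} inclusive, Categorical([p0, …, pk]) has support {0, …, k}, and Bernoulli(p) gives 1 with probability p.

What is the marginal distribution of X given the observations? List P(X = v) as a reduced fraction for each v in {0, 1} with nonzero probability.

Enumerate traces; 6 have nonzero weight after conditioning:
  (Z=0, W=0, Y=2, X=0) weight 1/96
  (Z=0, W=0, Y=4, X=1) weight 1/96
  (Z=0, W=0, Y=5, X=0) weight 1/96
  (Z=1, W=0, Y=2, X=0) weight 1/48
  (Z=1, W=0, Y=4, X=1) weight 1/48
  (Z=1, W=0, Y=5, X=0) weight 1/48
Group by X:
  weight(X=0) = 1/16
  weight(X=1) = 1/32
Total weight = 1/16 + 1/32 = 3/32
P(X=0 | obs) = 1/16 / 3/32 = 2/3
P(X=1 | obs) = 1/32 / 3/32 = 1/3

P(X=0) = 2/3, P(X=1) = 1/3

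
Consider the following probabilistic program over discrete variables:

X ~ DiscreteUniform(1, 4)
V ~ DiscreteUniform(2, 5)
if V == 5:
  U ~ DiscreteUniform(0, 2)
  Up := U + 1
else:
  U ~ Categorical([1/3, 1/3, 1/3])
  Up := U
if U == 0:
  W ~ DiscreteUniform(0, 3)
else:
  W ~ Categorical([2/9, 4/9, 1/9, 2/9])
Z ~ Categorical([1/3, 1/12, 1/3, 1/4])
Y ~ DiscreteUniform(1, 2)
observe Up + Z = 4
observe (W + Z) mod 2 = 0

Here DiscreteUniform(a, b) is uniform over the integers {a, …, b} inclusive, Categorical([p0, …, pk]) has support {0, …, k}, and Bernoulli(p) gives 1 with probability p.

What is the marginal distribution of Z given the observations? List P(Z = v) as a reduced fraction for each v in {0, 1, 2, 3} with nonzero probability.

Enumerate traces; 144 have nonzero weight after conditioning:
  (X=1, V=2, U=1, W=1, Z=3, Y=1) weight 1/864
  (X=1, V=2, U=1, W=1, Z=3, Y=2) weight 1/864
  (X=1, V=2, U=1, W=3, Z=3, Y=1) weight 1/1728
  (X=1, V=2, U=1, W=3, Z=3, Y=2) weight 1/1728
  (X=1, V=2, U=2, W=0, Z=2, Y=1) weight 1/1296
  (X=1, V=2, U=2, W=0, Z=2, Y=2) weight 1/1296
  (X=1, V=2, U=2, W=2, Z=2, Y=1) weight 1/2592
  (X=1, V=2, U=2, W=2, Z=2, Y=2) weight 1/2592
  (X=1, V=5, U=2, W=1, Z=1, Y=1) weight 1/2592
  … 135 more
Group by Z:
  weight(Z=1) = 1/216
  weight(Z=2) = 1/27
  weight(Z=3) = 5/96
Total weight = 1/216 + 1/27 + 5/96 = 3/32
P(Z=1 | obs) = 1/216 / 3/32 = 4/81
P(Z=2 | obs) = 1/27 / 3/32 = 32/81
P(Z=3 | obs) = 5/96 / 3/32 = 5/9

P(Z=1) = 4/81, P(Z=2) = 32/81, P(Z=3) = 5/9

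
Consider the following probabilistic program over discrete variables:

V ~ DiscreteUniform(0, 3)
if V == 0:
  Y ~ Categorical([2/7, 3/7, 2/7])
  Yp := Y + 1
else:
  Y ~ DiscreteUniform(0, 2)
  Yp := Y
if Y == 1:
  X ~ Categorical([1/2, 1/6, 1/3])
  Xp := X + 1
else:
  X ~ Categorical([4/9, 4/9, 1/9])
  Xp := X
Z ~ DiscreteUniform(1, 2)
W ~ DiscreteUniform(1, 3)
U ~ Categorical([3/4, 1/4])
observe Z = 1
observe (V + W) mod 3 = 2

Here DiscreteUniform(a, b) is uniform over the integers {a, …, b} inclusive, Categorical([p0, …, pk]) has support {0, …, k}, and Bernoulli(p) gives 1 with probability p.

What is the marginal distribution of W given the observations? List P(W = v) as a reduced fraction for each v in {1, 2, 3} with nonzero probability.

P(W=1) = 1/4, P(W=2) = 1/2, P(W=3) = 1/4

Enumerate traces; 72 have nonzero weight after conditioning:
  (V=0, Y=0, X=0, Z=1, W=2, U=0) weight 1/252
  (V=0, Y=0, X=0, Z=1, W=2, U=1) weight 1/756
  (V=0, Y=0, X=1, Z=1, W=2, U=0) weight 1/252
  (V=0, Y=0, X=1, Z=1, W=2, U=1) weight 1/756
  (V=0, Y=0, X=2, Z=1, W=2, U=0) weight 1/1008
  (V=0, Y=0, X=2, Z=1, W=2, U=1) weight 1/3024
  (V=0, Y=1, X=0, Z=1, W=2, U=0) weight 3/448
  (V=0, Y=1, X=0, Z=1, W=2, U=1) weight 1/448
  (V=1, Y=0, X=0, Z=1, W=1, U=0) weight 1/216
  (V=2, Y=0, X=0, Z=1, W=3, U=0) weight 1/216
  … 62 more
Group by W:
  weight(W=1) = 1/24
  weight(W=2) = 1/12
  weight(W=3) = 1/24
Total weight = 1/24 + 1/12 + 1/24 = 1/6
P(W=1 | obs) = 1/24 / 1/6 = 1/4
P(W=2 | obs) = 1/12 / 1/6 = 1/2
P(W=3 | obs) = 1/24 / 1/6 = 1/4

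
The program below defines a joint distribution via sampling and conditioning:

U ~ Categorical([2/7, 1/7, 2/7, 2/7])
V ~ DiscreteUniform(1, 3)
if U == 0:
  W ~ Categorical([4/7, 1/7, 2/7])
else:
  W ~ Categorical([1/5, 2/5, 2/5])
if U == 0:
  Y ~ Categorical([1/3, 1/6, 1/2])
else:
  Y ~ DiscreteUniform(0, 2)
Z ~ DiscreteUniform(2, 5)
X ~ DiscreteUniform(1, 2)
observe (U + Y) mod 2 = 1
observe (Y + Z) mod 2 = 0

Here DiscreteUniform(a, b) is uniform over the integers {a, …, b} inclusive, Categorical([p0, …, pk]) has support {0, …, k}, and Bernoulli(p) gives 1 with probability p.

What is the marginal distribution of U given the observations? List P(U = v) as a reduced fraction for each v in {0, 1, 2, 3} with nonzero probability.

P(U=0) = 1/9, P(U=1) = 2/9, P(U=2) = 2/9, P(U=3) = 4/9

Enumerate traces; 216 have nonzero weight after conditioning:
  (U=0, V=1, W=0, Y=1, Z=3, X=1) weight 1/882
  (U=0, V=1, W=0, Y=1, Z=3, X=2) weight 1/882
  (U=0, V=1, W=0, Y=1, Z=5, X=1) weight 1/882
  (U=0, V=1, W=0, Y=1, Z=5, X=2) weight 1/882
  (U=0, V=1, W=1, Y=1, Z=3, X=1) weight 1/3528
  (U=0, V=1, W=1, Y=1, Z=3, X=2) weight 1/3528
  (U=0, V=1, W=1, Y=1, Z=5, X=1) weight 1/3528
  (U=0, V=1, W=1, Y=1, Z=5, X=2) weight 1/3528
  (U=1, V=1, W=0, Y=0, Z=2, X=1) weight 1/2520
  (U=2, V=1, W=0, Y=1, Z=3, X=1) weight 1/1260
  … 206 more
Group by U:
  weight(U=0) = 1/42
  weight(U=1) = 1/21
  weight(U=2) = 1/21
  weight(U=3) = 2/21
Total weight = 1/42 + 1/21 + 1/21 + 2/21 = 3/14
P(U=0 | obs) = 1/42 / 3/14 = 1/9
P(U=1 | obs) = 1/21 / 3/14 = 2/9
P(U=2 | obs) = 1/21 / 3/14 = 2/9
P(U=3 | obs) = 2/21 / 3/14 = 4/9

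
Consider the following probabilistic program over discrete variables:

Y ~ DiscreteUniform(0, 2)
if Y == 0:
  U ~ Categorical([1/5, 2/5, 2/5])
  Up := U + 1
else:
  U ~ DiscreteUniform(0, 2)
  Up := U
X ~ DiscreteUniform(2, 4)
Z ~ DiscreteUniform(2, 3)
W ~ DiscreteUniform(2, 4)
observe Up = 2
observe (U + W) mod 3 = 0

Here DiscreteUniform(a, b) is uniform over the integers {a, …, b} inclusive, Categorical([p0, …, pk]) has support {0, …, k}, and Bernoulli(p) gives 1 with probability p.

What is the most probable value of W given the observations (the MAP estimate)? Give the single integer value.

Enumerate traces; 18 have nonzero weight after conditioning:
  (Y=0, U=1, X=2, Z=2, W=2) weight 1/135
  (Y=0, U=1, X=2, Z=3, W=2) weight 1/135
  (Y=0, U=1, X=3, Z=2, W=2) weight 1/135
  (Y=0, U=1, X=3, Z=3, W=2) weight 1/135
  (Y=0, U=1, X=4, Z=2, W=2) weight 1/135
  (Y=0, U=1, X=4, Z=3, W=2) weight 1/135
  (Y=1, U=2, X=2, Z=2, W=4) weight 1/162
  (Y=1, U=2, X=2, Z=3, W=4) weight 1/162
  … 10 more
Group by W:
  weight(W=2) = 2/45
  weight(W=4) = 2/27
Total weight = 2/45 + 2/27 = 16/135
P(W=2 | obs) = 2/45 / 16/135 = 3/8
P(W=4 | obs) = 2/27 / 16/135 = 5/8
argmax = 4

argmax_v P(W = v | obs) = 4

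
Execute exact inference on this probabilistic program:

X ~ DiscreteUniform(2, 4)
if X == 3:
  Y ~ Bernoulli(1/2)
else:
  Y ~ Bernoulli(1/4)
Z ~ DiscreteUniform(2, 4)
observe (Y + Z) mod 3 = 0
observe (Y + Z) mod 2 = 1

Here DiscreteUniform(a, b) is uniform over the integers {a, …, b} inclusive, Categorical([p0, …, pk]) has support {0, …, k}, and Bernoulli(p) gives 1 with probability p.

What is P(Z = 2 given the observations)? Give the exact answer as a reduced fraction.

Enumerate traces; 6 have nonzero weight after conditioning:
  (X=2, Y=0, Z=3) weight 1/12
  (X=2, Y=1, Z=2) weight 1/36
  (X=3, Y=0, Z=3) weight 1/18
  (X=3, Y=1, Z=2) weight 1/18
  (X=4, Y=0, Z=3) weight 1/12
  (X=4, Y=1, Z=2) weight 1/36
Group by Z:
  weight(Z=2) = 1/9
  weight(Z=3) = 2/9
Total weight = 1/9 + 2/9 = 1/3
P(Z=2 | obs) = 1/9 / 1/3 = 1/3
P(Z=3 | obs) = 2/9 / 1/3 = 2/3

P(Z = 2 | obs) = 1/3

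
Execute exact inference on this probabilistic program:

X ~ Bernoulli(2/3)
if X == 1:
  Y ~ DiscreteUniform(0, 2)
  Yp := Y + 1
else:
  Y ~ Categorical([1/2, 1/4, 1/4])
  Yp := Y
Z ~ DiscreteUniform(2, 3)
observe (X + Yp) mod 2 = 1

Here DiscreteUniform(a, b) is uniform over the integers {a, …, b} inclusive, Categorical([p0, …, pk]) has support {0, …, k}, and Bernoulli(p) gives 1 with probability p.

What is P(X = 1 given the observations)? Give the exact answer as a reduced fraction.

Enumerate traces; 4 have nonzero weight after conditioning:
  (X=0, Y=1, Z=2) weight 1/24
  (X=0, Y=1, Z=3) weight 1/24
  (X=1, Y=1, Z=2) weight 1/9
  (X=1, Y=1, Z=3) weight 1/9
Group by X:
  weight(X=0) = 1/12
  weight(X=1) = 2/9
Total weight = 1/12 + 2/9 = 11/36
P(X=0 | obs) = 1/12 / 11/36 = 3/11
P(X=1 | obs) = 2/9 / 11/36 = 8/11

P(X = 1 | obs) = 8/11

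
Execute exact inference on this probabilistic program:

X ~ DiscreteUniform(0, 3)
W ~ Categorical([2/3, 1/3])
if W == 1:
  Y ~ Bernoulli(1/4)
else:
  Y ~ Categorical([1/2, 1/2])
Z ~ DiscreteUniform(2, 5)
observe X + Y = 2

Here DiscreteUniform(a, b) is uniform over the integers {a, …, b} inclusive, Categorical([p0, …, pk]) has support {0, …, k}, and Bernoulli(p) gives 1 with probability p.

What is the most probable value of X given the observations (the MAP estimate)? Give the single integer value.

argmax_v P(X = v | obs) = 2

Enumerate traces; 16 have nonzero weight after conditioning:
  (X=1, W=0, Y=1, Z=2) weight 1/48
  (X=1, W=0, Y=1, Z=3) weight 1/48
  (X=1, W=0, Y=1, Z=4) weight 1/48
  (X=1, W=0, Y=1, Z=5) weight 1/48
  (X=1, W=1, Y=1, Z=2) weight 1/192
  (X=1, W=1, Y=1, Z=3) weight 1/192
  (X=1, W=1, Y=1, Z=4) weight 1/192
  (X=1, W=1, Y=1, Z=5) weight 1/192
  (X=2, W=0, Y=0, Z=2) weight 1/48
  … 7 more
Group by X:
  weight(X=1) = 5/48
  weight(X=2) = 7/48
Total weight = 5/48 + 7/48 = 1/4
P(X=1 | obs) = 5/48 / 1/4 = 5/12
P(X=2 | obs) = 7/48 / 1/4 = 7/12
argmax = 2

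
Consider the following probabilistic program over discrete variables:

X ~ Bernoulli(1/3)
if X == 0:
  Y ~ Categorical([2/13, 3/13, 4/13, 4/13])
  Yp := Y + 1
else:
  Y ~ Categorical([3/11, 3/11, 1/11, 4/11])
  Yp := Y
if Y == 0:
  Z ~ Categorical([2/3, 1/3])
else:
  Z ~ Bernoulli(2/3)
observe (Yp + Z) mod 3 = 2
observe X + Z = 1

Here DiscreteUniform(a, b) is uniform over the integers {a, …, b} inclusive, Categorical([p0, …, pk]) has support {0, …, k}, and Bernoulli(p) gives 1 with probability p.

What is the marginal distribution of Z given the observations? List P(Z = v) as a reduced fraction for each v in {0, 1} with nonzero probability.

Enumerate traces; 3 have nonzero weight after conditioning:
  (X=0, Y=0, Z=1) weight 4/117
  (X=0, Y=3, Z=1) weight 16/117
  (X=1, Y=2, Z=0) weight 1/99
Group by Z:
  weight(Z=0) = 1/99
  weight(Z=1) = 20/117
Total weight = 1/99 + 20/117 = 233/1287
P(Z=0 | obs) = 1/99 / 233/1287 = 13/233
P(Z=1 | obs) = 20/117 / 233/1287 = 220/233

P(Z=0) = 13/233, P(Z=1) = 220/233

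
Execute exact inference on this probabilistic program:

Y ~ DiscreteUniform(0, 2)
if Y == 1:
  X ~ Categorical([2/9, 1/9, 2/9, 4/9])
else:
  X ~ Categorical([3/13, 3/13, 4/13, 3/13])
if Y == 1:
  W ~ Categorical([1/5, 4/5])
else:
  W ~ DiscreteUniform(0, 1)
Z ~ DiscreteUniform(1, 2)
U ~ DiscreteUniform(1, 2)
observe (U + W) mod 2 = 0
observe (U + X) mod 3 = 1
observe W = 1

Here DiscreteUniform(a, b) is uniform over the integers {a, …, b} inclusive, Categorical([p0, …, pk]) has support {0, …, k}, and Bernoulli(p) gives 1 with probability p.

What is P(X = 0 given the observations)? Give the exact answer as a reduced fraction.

Enumerate traces; 12 have nonzero weight after conditioning:
  (Y=0, X=0, W=1, Z=1, U=1) weight 1/104
  (Y=0, X=0, W=1, Z=2, U=1) weight 1/104
  (Y=0, X=3, W=1, Z=1, U=1) weight 1/104
  (Y=0, X=3, W=1, Z=2, U=1) weight 1/104
  (Y=1, X=0, W=1, Z=1, U=1) weight 2/135
  (Y=1, X=0, W=1, Z=2, U=1) weight 2/135
  (Y=1, X=3, W=1, Z=1, U=1) weight 4/135
  (Y=1, X=3, W=1, Z=2, U=1) weight 4/135
  … 4 more
Group by X:
  weight(X=0) = 239/3510
  weight(X=3) = 343/3510
Total weight = 239/3510 + 343/3510 = 97/585
P(X=0 | obs) = 239/3510 / 97/585 = 239/582
P(X=3 | obs) = 343/3510 / 97/585 = 343/582

P(X = 0 | obs) = 239/582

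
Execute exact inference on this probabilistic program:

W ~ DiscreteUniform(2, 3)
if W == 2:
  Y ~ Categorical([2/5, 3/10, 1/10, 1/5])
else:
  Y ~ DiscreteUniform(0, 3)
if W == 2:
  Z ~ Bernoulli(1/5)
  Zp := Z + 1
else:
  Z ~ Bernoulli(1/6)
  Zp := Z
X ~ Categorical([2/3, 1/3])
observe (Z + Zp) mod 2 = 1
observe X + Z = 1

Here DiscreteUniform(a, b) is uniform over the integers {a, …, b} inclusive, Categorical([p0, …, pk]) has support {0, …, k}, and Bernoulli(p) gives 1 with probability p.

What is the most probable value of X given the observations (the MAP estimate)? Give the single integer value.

argmax_v P(X = v | obs) = 1

Enumerate traces; 8 have nonzero weight after conditioning:
  (W=2, Y=0, Z=0, X=1) weight 4/75
  (W=2, Y=0, Z=1, X=0) weight 2/75
  (W=2, Y=1, Z=0, X=1) weight 1/25
  (W=2, Y=1, Z=1, X=0) weight 1/50
  (W=2, Y=2, Z=0, X=1) weight 1/75
  (W=2, Y=2, Z=1, X=0) weight 1/150
  (W=2, Y=3, Z=0, X=1) weight 2/75
  (W=2, Y=3, Z=1, X=0) weight 1/75
Group by X:
  weight(X=0) = 1/15
  weight(X=1) = 2/15
Total weight = 1/15 + 2/15 = 1/5
P(X=0 | obs) = 1/15 / 1/5 = 1/3
P(X=1 | obs) = 2/15 / 1/5 = 2/3
argmax = 1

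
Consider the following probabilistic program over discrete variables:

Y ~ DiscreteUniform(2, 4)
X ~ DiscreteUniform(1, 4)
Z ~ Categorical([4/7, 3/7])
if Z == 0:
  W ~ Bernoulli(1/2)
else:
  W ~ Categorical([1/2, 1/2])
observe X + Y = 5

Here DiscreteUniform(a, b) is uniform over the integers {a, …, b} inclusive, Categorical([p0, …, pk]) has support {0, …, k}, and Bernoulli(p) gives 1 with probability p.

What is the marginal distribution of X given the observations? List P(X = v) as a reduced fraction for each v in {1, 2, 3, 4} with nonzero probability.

P(X=1) = 1/3, P(X=2) = 1/3, P(X=3) = 1/3

Enumerate traces; 12 have nonzero weight after conditioning:
  (Y=2, X=3, Z=0, W=0) weight 1/42
  (Y=2, X=3, Z=0, W=1) weight 1/42
  (Y=2, X=3, Z=1, W=0) weight 1/56
  (Y=2, X=3, Z=1, W=1) weight 1/56
  (Y=3, X=2, Z=0, W=0) weight 1/42
  (Y=3, X=2, Z=0, W=1) weight 1/42
  (Y=3, X=2, Z=1, W=0) weight 1/56
  (Y=3, X=2, Z=1, W=1) weight 1/56
  (Y=4, X=1, Z=0, W=0) weight 1/42
  … 3 more
Group by X:
  weight(X=1) = 1/12
  weight(X=2) = 1/12
  weight(X=3) = 1/12
Total weight = 1/12 + 1/12 + 1/12 = 1/4
P(X=1 | obs) = 1/12 / 1/4 = 1/3
P(X=2 | obs) = 1/12 / 1/4 = 1/3
P(X=3 | obs) = 1/12 / 1/4 = 1/3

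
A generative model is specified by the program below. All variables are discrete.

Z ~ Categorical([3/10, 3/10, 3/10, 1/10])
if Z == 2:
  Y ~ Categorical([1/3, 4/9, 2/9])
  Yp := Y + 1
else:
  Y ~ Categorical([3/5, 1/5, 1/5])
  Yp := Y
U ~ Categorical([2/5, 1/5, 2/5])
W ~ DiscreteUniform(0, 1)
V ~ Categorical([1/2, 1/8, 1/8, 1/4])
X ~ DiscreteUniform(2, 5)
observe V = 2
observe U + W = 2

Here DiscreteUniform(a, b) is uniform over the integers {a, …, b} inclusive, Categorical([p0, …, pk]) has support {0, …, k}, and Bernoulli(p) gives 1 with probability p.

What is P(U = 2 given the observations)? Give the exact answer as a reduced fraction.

P(U = 2 | obs) = 2/3

Enumerate traces; 96 have nonzero weight after conditioning:
  (Z=0, Y=0, U=1, W=1, V=2, X=2) weight 9/16000
  (Z=0, Y=0, U=1, W=1, V=2, X=3) weight 9/16000
  (Z=0, Y=0, U=1, W=1, V=2, X=4) weight 9/16000
  (Z=0, Y=0, U=1, W=1, V=2, X=5) weight 9/16000
  (Z=0, Y=0, U=2, W=0, V=2, X=2) weight 9/8000
  (Z=0, Y=0, U=2, W=0, V=2, X=3) weight 9/8000
  (Z=0, Y=0, U=2, W=0, V=2, X=4) weight 9/8000
  (Z=0, Y=0, U=2, W=0, V=2, X=5) weight 9/8000
  … 88 more
Group by U:
  weight(U=1) = 1/80
  weight(U=2) = 1/40
Total weight = 1/80 + 1/40 = 3/80
P(U=1 | obs) = 1/80 / 3/80 = 1/3
P(U=2 | obs) = 1/40 / 3/80 = 2/3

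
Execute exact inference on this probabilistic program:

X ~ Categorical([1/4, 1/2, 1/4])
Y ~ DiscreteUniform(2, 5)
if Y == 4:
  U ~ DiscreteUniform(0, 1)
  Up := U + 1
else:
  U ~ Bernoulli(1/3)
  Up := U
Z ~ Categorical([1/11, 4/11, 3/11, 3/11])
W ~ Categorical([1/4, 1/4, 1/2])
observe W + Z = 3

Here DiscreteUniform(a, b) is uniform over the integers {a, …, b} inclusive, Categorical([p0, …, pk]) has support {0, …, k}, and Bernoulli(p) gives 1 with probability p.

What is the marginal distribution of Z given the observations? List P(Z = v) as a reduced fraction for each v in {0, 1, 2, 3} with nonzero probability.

Enumerate traces; 72 have nonzero weight after conditioning:
  (X=0, Y=2, U=0, Z=1, W=2) weight 1/132
  (X=0, Y=2, U=0, Z=2, W=1) weight 1/352
  (X=0, Y=2, U=0, Z=3, W=0) weight 1/352
  (X=0, Y=2, U=1, Z=1, W=2) weight 1/264
  (X=0, Y=2, U=1, Z=2, W=1) weight 1/704
  (X=0, Y=2, U=1, Z=3, W=0) weight 1/704
  (X=0, Y=3, U=0, Z=1, W=2) weight 1/132
  (X=0, Y=3, U=0, Z=2, W=1) weight 1/352
  … 64 more
Group by Z:
  weight(Z=1) = 2/11
  weight(Z=2) = 3/44
  weight(Z=3) = 3/44
Total weight = 2/11 + 3/44 + 3/44 = 7/22
P(Z=1 | obs) = 2/11 / 7/22 = 4/7
P(Z=2 | obs) = 3/44 / 7/22 = 3/14
P(Z=3 | obs) = 3/44 / 7/22 = 3/14

P(Z=1) = 4/7, P(Z=2) = 3/14, P(Z=3) = 3/14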